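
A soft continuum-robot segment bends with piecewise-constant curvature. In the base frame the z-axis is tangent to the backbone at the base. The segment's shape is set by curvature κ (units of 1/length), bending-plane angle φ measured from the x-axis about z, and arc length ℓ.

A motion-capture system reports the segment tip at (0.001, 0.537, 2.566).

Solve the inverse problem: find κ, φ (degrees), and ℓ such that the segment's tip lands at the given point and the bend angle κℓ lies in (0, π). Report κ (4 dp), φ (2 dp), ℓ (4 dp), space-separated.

ρ = √(x²+y²) = √(0.001² + 0.537²) = 0.53700
φ = atan2(y, x) mod 360° = atan2(0.537, 0.001) = 89.8933°
|p|² = ρ² + z² = 0.53700² + 2.566² = 6.87273
κ = 2ρ / |p|² = 2×0.53700 / 6.87273 = 0.15627
θ = 2·atan2(ρ, z) = 2·atan2(0.53700, 2.566) = 0.41260 rad
ℓ = θ/κ = 0.41260/0.15627 = 2.64028

0.1563 89.89 2.6403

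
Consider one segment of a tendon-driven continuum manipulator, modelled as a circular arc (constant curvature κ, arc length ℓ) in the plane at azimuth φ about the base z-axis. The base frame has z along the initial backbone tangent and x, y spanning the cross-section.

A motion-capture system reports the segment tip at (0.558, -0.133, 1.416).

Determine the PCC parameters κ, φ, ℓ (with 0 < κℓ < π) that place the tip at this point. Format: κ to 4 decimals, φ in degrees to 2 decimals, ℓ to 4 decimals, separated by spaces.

ρ = √(x²+y²) = √(0.558² + -0.133²) = 0.57363
φ = atan2(y, x) mod 360° = atan2(-0.133, 0.558) = 346.5936°
|p|² = ρ² + z² = 0.57363² + 1.416² = 2.33411
κ = 2ρ / |p|² = 2×0.57363 / 2.33411 = 0.49152
θ = 2·atan2(ρ, z) = 2·atan2(0.57363, 1.416) = 0.76980 rad
ℓ = θ/κ = 0.76980/0.49152 = 1.56616

0.4915 346.59 1.5662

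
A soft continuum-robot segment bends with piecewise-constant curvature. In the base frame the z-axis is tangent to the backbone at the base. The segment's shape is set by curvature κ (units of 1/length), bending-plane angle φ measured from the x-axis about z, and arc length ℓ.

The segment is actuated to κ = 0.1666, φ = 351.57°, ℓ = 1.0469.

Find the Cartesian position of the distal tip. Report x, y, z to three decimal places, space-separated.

θ = κ·ℓ = 0.1666 × 1.0469 = 0.17441 rad
ρ = (1 − cos θ)/κ = (1 − 0.98483)/0.1666 = 0.09107
z = sin θ / κ = 0.17353/0.1666 = 1.04160
x = ρ cos φ = 0.09107 × cos(351.57°) = 0.09008
y = ρ sin φ = 0.09107 × sin(351.57°) = -0.01335

0.090 -0.013 1.042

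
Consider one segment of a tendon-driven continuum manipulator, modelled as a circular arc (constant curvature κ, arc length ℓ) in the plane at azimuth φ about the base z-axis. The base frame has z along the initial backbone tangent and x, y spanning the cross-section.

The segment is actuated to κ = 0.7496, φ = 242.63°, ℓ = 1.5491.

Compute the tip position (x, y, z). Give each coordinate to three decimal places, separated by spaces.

θ = κ·ℓ = 0.7496 × 1.5491 = 1.16121 rad
ρ = (1 − cos θ)/κ = (1 − 0.39823)/0.7496 = 0.80278
z = sin θ / κ = 0.91728/0.7496 = 1.22370
x = ρ cos φ = 0.80278 × cos(242.63°) = -0.36907
y = ρ sin φ = 0.80278 × sin(242.63°) = -0.71292

-0.369 -0.713 1.224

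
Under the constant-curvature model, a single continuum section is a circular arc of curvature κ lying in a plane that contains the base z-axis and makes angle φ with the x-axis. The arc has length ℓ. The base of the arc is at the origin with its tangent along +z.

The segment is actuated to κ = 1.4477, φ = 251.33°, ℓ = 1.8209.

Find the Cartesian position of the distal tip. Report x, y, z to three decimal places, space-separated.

-0.415 -1.227 0.334

θ = κ·ℓ = 1.4477 × 1.8209 = 2.63612 rad
ρ = (1 − cos θ)/κ = (1 − -0.87494)/1.4477 = 1.29512
z = sin θ / κ = 0.48422/1.4477 = 0.33448
x = ρ cos φ = 1.29512 × cos(251.33°) = -0.41459
y = ρ sin φ = 1.29512 × sin(251.33°) = -1.22697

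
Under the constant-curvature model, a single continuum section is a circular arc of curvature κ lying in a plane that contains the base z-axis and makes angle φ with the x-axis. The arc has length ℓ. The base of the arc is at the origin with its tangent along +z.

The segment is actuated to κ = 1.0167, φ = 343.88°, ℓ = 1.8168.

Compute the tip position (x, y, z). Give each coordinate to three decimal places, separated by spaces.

θ = κ·ℓ = 1.0167 × 1.8168 = 1.84714 rad
ρ = (1 − cos θ)/κ = (1 − -0.27284)/1.0167 = 1.25193
z = sin θ / κ = 0.96206/1.0167 = 0.94626
x = ρ cos φ = 1.25193 × cos(343.88°) = 1.20271
y = ρ sin φ = 1.25193 × sin(343.88°) = -0.34760

1.203 -0.348 0.946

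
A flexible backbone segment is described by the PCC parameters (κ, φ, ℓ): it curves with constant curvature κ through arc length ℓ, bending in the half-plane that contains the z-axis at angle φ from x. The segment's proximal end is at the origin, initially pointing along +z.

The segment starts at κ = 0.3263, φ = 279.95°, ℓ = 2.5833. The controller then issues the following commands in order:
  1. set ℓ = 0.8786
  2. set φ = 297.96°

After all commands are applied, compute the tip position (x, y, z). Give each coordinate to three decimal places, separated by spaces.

0.059 -0.110 0.867

initial: κ=0.3263, φ=279.95°, ℓ=2.5833
cmd 1: set ℓ=0.8786 → (κ,φ,ℓ)=(0.3263,279.95°,0.8786) → tip=(0.0216,-0.1232,0.8666)
cmd 2: set φ=297.96° → (κ,φ,ℓ)=(0.3263,297.96°,0.8786) → tip=(0.0586,-0.1105,0.8666)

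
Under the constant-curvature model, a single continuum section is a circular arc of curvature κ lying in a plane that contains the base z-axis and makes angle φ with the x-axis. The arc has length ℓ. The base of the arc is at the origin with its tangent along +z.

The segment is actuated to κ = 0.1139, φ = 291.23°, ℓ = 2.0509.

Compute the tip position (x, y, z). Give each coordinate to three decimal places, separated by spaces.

θ = κ·ℓ = 0.1139 × 2.0509 = 0.23360 rad
ρ = (1 − cos θ)/κ = (1 − 0.97284)/0.1139 = 0.23846
z = sin θ / κ = 0.23148/0.1139 = 2.03230
x = ρ cos φ = 0.23846 × cos(291.23°) = 0.08635
y = ρ sin φ = 0.23846 × sin(291.23°) = -0.22227

0.086 -0.222 2.032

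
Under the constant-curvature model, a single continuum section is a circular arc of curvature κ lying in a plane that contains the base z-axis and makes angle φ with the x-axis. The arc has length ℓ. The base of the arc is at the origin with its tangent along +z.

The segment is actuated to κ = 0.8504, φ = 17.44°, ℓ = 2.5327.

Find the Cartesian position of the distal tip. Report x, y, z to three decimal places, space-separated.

1.739 0.546 0.982

θ = κ·ℓ = 0.8504 × 2.5327 = 2.15381 rad
ρ = (1 − cos θ)/κ = (1 − -0.55054)/0.8504 = 1.82331
z = sin θ / κ = 0.83481/0.8504 = 0.98167
x = ρ cos φ = 1.82331 × cos(17.44°) = 1.73949
y = ρ sin φ = 1.82331 × sin(17.44°) = 0.54646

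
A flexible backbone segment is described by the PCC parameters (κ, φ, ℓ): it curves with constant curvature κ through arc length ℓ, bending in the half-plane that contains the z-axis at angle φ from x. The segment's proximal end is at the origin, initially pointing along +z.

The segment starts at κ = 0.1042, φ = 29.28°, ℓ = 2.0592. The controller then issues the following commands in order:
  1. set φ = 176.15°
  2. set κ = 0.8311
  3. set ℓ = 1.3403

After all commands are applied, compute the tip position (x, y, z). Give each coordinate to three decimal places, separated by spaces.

-0.671 0.045 1.080

initial: κ=0.1042, φ=29.28°, ℓ=2.0592
cmd 1: set φ=176.15° → (κ,φ,ℓ)=(0.1042,176.15°,2.0592) → tip=(-0.2196,0.0148,2.0434)
cmd 2: set κ=0.8311 → (κ,φ,ℓ)=(0.8311,176.15°,2.0592) → tip=(-1.3688,0.0921,1.1914)
cmd 3: set ℓ=1.3403 → (κ,φ,ℓ)=(0.8311,176.15°,1.3403) → tip=(-0.6709,0.0452,1.0798)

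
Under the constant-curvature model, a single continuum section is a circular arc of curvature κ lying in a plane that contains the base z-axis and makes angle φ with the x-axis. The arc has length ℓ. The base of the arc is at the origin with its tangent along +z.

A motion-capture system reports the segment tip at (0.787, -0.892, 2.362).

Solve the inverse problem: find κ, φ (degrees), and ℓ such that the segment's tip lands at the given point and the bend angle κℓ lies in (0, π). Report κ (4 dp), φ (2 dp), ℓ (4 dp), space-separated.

ρ = √(x²+y²) = √(0.787² + -0.892²) = 1.18955
φ = atan2(y, x) mod 360° = atan2(-0.892, 0.787) = 311.4215°
|p|² = ρ² + z² = 1.18955² + 2.362² = 6.99408
κ = 2ρ / |p|² = 2×1.18955 / 6.99408 = 0.34016
θ = 2·atan2(ρ, z) = 2·atan2(1.18955, 2.362) = 0.93308 rad
ℓ = θ/κ = 0.93308/0.34016 = 2.74306

0.3402 311.42 2.7431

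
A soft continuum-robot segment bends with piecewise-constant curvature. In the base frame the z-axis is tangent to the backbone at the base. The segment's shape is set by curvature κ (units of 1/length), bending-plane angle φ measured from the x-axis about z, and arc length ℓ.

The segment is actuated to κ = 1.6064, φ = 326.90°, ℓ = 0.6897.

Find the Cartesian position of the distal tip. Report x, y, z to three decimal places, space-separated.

θ = κ·ℓ = 1.6064 × 0.6897 = 1.10793 rad
ρ = (1 − cos θ)/κ = (1 − 0.44651)/1.6064 = 0.34455
z = sin θ / κ = 0.89478/1.6064 = 0.55701
x = ρ cos φ = 0.34455 × cos(326.90°) = 0.28864
y = ρ sin φ = 0.34455 × sin(326.90°) = -0.18816

0.289 -0.188 0.557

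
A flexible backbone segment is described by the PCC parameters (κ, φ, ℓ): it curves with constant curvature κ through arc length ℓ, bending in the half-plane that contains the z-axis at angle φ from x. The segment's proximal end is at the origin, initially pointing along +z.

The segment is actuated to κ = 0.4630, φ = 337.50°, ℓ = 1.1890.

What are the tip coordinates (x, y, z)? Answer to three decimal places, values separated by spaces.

0.295 -0.122 1.130

θ = κ·ℓ = 0.4630 × 1.1890 = 0.55051 rad
ρ = (1 − cos θ)/κ = (1 − 0.85226)/0.4630 = 0.31909
z = sin θ / κ = 0.52312/0.4630 = 1.12985
x = ρ cos φ = 0.31909 × cos(337.50°) = 0.29480
y = ρ sin φ = 0.31909 × sin(337.50°) = -0.12211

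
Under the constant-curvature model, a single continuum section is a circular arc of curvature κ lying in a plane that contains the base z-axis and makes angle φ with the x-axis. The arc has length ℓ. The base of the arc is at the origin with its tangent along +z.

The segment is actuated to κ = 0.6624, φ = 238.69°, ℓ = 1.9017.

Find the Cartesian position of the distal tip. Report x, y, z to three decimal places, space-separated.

θ = κ·ℓ = 0.6624 × 1.9017 = 1.25969 rad
ρ = (1 − cos θ)/κ = (1 − 0.30612)/0.6624 = 1.04753
z = sin θ / κ = 0.95199/0.6624 = 1.43719
x = ρ cos φ = 1.04753 × cos(238.69°) = -0.54437
y = ρ sin φ = 1.04753 × sin(238.69°) = -0.89498

-0.544 -0.895 1.437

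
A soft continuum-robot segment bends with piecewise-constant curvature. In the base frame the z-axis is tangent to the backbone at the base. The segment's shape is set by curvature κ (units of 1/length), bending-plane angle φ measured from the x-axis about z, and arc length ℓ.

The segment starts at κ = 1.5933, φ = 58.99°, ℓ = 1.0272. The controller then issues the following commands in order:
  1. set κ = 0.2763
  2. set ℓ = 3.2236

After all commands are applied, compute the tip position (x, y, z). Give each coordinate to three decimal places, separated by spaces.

0.692 1.151 2.814

initial: κ=1.5933, φ=58.99°, ℓ=1.0272
cmd 1: set κ=0.2763 → (κ,φ,ℓ)=(0.2763,58.99°,1.0272) → tip=(0.0746,0.1241,1.0135)
cmd 2: set ℓ=3.2236 → (κ,φ,ℓ)=(0.2763,58.99°,3.2236) → tip=(0.6920,1.1512,2.8140)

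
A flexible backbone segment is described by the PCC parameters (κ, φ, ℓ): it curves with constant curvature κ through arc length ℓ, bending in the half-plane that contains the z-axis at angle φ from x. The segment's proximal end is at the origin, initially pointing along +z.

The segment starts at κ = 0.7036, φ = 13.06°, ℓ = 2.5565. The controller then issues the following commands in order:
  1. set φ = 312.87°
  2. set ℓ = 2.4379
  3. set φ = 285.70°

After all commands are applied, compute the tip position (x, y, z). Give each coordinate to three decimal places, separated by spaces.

initial: κ=0.7036, φ=13.06°, ℓ=2.5565
cmd 1: set φ=312.87° → (κ,φ,ℓ)=(0.7036,312.87°,2.5565) → tip=(1.1855,-1.2770,1.3845)
cmd 2: set ℓ=2.4379 → (κ,φ,ℓ)=(0.7036,312.87°,2.4379) → tip=(1.1062,-1.1916,1.4064)
cmd 3: set φ=285.70° → (κ,φ,ℓ)=(0.7036,285.70°,2.4379) → tip=(0.4400,-1.5653,1.4064)

0.440 -1.565 1.406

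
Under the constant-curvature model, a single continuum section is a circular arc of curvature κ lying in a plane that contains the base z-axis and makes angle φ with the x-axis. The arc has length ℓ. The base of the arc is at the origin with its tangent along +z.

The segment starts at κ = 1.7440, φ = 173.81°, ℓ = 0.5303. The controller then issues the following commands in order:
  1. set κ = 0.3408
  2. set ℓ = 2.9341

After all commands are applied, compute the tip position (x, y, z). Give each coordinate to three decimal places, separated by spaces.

initial: κ=1.7440, φ=173.81°, ℓ=0.5303
cmd 1: set κ=0.3408 → (κ,φ,ℓ)=(0.3408,173.81°,0.5303) → tip=(-0.0475,0.0052,0.5274)
cmd 2: set ℓ=2.9341 → (κ,φ,ℓ)=(0.3408,173.81°,2.9341) → tip=(-1.3409,0.1454,2.4690)

-1.341 0.145 2.469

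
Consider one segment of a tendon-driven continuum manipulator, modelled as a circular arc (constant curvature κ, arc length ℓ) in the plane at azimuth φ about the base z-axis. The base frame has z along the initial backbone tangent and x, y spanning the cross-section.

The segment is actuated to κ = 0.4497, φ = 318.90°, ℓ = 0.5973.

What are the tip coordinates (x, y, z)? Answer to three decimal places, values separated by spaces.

θ = κ·ℓ = 0.4497 × 0.5973 = 0.26861 rad
ρ = (1 − cos θ)/κ = (1 − 0.96414)/0.4497 = 0.07974
z = sin θ / κ = 0.26539/0.4497 = 0.59014
x = ρ cos φ = 0.07974 × cos(318.90°) = 0.06009
y = ρ sin φ = 0.07974 × sin(318.90°) = -0.05242

0.060 -0.052 0.590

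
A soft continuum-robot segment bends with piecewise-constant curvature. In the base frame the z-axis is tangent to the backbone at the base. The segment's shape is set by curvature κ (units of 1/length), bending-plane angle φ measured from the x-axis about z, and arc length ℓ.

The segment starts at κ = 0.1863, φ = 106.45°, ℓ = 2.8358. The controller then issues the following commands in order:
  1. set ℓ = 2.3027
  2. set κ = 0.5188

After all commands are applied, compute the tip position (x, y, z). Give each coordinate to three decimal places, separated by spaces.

-0.345 1.170 1.793

initial: κ=0.1863, φ=106.45°, ℓ=2.8358
cmd 1: set ℓ=2.3027 → (κ,φ,ℓ)=(0.1863,106.45°,2.3027) → tip=(-0.1377,0.4665,2.2327)
cmd 2: set κ=0.5188 → (κ,φ,ℓ)=(0.5188,106.45°,2.3027) → tip=(-0.3453,1.1695,1.7928)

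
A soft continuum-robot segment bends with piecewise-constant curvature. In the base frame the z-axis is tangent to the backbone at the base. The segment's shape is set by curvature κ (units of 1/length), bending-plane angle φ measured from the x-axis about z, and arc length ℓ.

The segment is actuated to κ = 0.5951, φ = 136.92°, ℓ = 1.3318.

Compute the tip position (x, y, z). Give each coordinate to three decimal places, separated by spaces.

θ = κ·ℓ = 0.5951 × 1.3318 = 0.79255 rad
ρ = (1 − cos θ)/κ = (1 − 0.70203)/0.5951 = 0.50071
z = sin θ / κ = 0.71215/0.5951 = 1.19669
x = ρ cos φ = 0.50071 × cos(136.92°) = -0.36572
y = ρ sin φ = 0.50071 × sin(136.92°) = 0.34199

-0.366 0.342 1.197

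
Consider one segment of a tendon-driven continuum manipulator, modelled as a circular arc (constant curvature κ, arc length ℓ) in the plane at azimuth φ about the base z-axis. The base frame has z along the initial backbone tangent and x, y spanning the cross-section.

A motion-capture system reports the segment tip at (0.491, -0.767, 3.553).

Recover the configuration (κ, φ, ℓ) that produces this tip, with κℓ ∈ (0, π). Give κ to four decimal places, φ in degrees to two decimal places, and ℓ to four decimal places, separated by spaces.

0.1354 302.63 3.7066

ρ = √(x²+y²) = √(0.491² + -0.767²) = 0.91070
φ = atan2(y, x) mod 360° = atan2(-0.767, 0.491) = 302.6256°
|p|² = ρ² + z² = 0.91070² + 3.553² = 13.45318
κ = 2ρ / |p|² = 2×0.91070 / 13.45318 = 0.13539
θ = 2·atan2(ρ, z) = 2·atan2(0.91070, 3.553) = 0.50183 rad
ℓ = θ/κ = 0.50183/0.13539 = 3.70663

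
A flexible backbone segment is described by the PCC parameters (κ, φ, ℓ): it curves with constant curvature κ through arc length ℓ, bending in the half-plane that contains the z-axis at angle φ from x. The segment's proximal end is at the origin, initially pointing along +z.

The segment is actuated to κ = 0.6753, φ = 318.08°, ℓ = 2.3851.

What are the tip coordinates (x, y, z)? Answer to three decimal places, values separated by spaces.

θ = κ·ℓ = 0.6753 × 2.3851 = 1.61066 rad
ρ = (1 − cos θ)/κ = (1 − -0.03985)/0.6753 = 1.53984
z = sin θ / κ = 0.99921/0.6753 = 1.47965
x = ρ cos φ = 1.53984 × cos(318.08°) = 1.14576
y = ρ sin φ = 1.53984 × sin(318.08°) = -1.02875

1.146 -1.029 1.480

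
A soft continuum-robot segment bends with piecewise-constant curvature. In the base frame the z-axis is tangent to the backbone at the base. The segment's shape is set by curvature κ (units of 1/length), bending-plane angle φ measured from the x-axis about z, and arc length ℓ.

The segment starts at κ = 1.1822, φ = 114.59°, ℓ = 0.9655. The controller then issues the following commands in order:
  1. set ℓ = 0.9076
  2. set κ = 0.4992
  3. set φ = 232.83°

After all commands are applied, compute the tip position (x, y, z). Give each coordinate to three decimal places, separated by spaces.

initial: κ=1.1822, φ=114.59°, ℓ=0.9655
cmd 1: set ℓ=0.9076 → (κ,φ,ℓ)=(1.1822,114.59°,0.9076) → tip=(-0.1839,0.4019,0.7432)
cmd 2: set κ=0.4992 → (κ,φ,ℓ)=(0.4992,114.59°,0.9076) → tip=(-0.0841,0.1838,0.8769)
cmd 3: set φ=232.83° → (κ,φ,ℓ)=(0.4992,232.83°,0.9076) → tip=(-0.1221,-0.1611,0.8769)

-0.122 -0.161 0.877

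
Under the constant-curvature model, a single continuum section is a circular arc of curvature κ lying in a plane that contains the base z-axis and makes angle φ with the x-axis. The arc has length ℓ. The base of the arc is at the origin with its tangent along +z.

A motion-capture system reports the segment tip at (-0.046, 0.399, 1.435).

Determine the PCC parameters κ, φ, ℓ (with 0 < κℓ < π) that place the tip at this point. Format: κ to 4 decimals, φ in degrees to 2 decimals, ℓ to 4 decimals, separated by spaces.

ρ = √(x²+y²) = √(-0.046² + 0.399²) = 0.40164
φ = atan2(y, x) mod 360° = atan2(0.399, -0.046) = 96.5765°
|p|² = ρ² + z² = 0.40164² + 1.435² = 2.22054
κ = 2ρ / |p|² = 2×0.40164 / 2.22054 = 0.36175
θ = 2·atan2(ρ, z) = 2·atan2(0.40164, 1.435) = 0.54581 rad
ℓ = θ/κ = 0.54581/0.36175 = 1.50881

0.3618 96.58 1.5088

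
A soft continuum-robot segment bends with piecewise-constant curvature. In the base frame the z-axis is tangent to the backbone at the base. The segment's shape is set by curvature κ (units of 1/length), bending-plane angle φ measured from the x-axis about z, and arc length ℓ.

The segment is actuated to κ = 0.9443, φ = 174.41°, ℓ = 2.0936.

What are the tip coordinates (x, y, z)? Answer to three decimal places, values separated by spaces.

-1.470 0.144 0.973

θ = κ·ℓ = 0.9443 × 2.0936 = 1.97699 rad
ρ = (1 − cos θ)/κ = (1 − -0.39511)/0.9443 = 1.47740
z = sin θ / κ = 0.91863/0.9443 = 0.97282
x = ρ cos φ = 1.47740 × cos(174.41°) = -1.47038
y = ρ sin φ = 1.47740 × sin(174.41°) = 0.14391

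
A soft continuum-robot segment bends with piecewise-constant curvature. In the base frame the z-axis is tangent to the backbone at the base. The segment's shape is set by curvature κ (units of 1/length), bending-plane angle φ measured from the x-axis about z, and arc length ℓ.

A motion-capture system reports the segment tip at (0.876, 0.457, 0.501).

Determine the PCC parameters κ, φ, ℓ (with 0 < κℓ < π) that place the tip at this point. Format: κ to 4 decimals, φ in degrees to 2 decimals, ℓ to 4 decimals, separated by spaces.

1.6102 27.55 1.3682

ρ = √(x²+y²) = √(0.876² + 0.457²) = 0.98804
φ = atan2(y, x) mod 360° = atan2(0.457, 0.876) = 27.5506°
|p|² = ρ² + z² = 0.98804² + 0.501² = 1.22723
κ = 2ρ / |p|² = 2×0.98804 / 1.22723 = 1.61020
θ = 2·atan2(ρ, z) = 2·atan2(0.98804, 0.501) = 2.20303 rad
ℓ = θ/κ = 2.20303/1.61020 = 1.36817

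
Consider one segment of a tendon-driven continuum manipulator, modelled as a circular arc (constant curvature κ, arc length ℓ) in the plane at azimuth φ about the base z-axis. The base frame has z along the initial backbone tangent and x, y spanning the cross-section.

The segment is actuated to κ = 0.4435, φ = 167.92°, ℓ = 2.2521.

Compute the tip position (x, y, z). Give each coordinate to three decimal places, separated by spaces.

θ = κ·ℓ = 0.4435 × 2.2521 = 0.99881 rad
ρ = (1 − cos θ)/κ = (1 − 0.54131)/0.4435 = 1.03426
z = sin θ / κ = 0.84083/0.4435 = 1.89589
x = ρ cos φ = 1.03426 × cos(167.92°) = -1.01136
y = ρ sin φ = 1.03426 × sin(167.92°) = 0.21645

-1.011 0.216 1.896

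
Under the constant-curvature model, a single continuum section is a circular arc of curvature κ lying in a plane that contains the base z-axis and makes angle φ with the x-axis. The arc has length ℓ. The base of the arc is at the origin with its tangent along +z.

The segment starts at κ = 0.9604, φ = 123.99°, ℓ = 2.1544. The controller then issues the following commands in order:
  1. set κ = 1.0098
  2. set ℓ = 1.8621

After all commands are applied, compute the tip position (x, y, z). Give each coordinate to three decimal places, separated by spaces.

-0.722 1.071 0.943

initial: κ=0.9604, φ=123.99°, ℓ=2.1544
cmd 1: set κ=1.0098 → (κ,φ,ℓ)=(1.0098,123.99°,2.1544) → tip=(-0.8684,1.2879,0.8147)
cmd 2: set ℓ=1.8621 → (κ,φ,ℓ)=(1.0098,123.99°,1.8621) → tip=(-0.7223,1.0712,0.9432)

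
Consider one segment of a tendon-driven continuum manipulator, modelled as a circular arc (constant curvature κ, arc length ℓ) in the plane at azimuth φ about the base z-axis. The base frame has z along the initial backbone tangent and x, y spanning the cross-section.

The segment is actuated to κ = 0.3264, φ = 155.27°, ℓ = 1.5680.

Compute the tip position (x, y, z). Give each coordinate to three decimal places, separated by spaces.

θ = κ·ℓ = 0.3264 × 1.5680 = 0.51180 rad
ρ = (1 − cos θ)/κ = (1 − 0.87187)/0.3264 = 0.39257
z = sin θ / κ = 0.48974/0.3264 = 1.50044
x = ρ cos φ = 0.39257 × cos(155.27°) = -0.35656
y = ρ sin φ = 0.39257 × sin(155.27°) = 0.16423

-0.357 0.164 1.500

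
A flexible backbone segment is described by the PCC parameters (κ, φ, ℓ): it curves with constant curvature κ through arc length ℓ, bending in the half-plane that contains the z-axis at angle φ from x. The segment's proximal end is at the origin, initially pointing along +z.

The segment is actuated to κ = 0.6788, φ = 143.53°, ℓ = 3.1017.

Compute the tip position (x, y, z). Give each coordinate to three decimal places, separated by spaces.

-1.788 1.322 1.268

θ = κ·ℓ = 0.6788 × 3.1017 = 2.10543 rad
ρ = (1 − cos θ)/κ = (1 − -0.50953)/0.6788 = 2.22382
z = sin θ / κ = 0.86045/0.6788 = 1.26761
x = ρ cos φ = 2.22382 × cos(143.53°) = -1.78833
y = ρ sin φ = 2.22382 × sin(143.53°) = 1.32184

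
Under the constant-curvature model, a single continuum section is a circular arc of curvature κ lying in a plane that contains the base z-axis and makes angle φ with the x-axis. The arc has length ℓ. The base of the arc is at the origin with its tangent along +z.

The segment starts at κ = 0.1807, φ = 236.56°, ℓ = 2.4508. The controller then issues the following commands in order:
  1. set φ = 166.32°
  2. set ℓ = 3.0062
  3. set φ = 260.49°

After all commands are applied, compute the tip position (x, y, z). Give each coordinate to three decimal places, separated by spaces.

-0.132 -0.786 2.861

initial: κ=0.1807, φ=236.56°, ℓ=2.4508
cmd 1: set φ=166.32° → (κ,φ,ℓ)=(0.1807,166.32°,2.4508) → tip=(-0.5187,0.1263,2.3715)
cmd 2: set ℓ=3.0062 → (κ,φ,ℓ)=(0.1807,166.32°,3.0062) → tip=(-0.7740,0.1884,2.8605)
cmd 3: set φ=260.49° → (κ,φ,ℓ)=(0.1807,260.49°,3.0062) → tip=(-0.1316,-0.7857,2.8605)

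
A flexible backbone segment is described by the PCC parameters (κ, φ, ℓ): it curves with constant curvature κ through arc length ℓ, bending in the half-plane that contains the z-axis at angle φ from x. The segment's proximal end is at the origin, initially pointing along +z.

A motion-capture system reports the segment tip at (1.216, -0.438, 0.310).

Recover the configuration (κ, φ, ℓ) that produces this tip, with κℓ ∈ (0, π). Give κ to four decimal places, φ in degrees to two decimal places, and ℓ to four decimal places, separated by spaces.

ρ = √(x²+y²) = √(1.216² + -0.438²) = 1.29248
φ = atan2(y, x) mod 360° = atan2(-0.438, 1.216) = 340.1911°
|p|² = ρ² + z² = 1.29248² + 0.310² = 1.76660
κ = 2ρ / |p|² = 2×1.29248 / 1.76660 = 1.46324
θ = 2·atan2(ρ, z) = 2·atan2(1.29248, 0.310) = 2.67079 rad
ℓ = θ/κ = 2.67079/1.46324 = 1.82526

1.4632 340.19 1.8253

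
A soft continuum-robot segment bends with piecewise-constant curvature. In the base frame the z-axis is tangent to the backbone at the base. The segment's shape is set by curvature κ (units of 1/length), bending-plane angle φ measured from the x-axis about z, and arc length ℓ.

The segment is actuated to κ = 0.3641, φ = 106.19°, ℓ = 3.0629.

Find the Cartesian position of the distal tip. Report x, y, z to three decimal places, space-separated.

θ = κ·ℓ = 0.3641 × 3.0629 = 1.11520 rad
ρ = (1 − cos θ)/κ = (1 − 0.44000)/0.3641 = 1.53805
z = sin θ / κ = 0.89800/0.3641 = 2.46635
x = ρ cos φ = 1.53805 × cos(106.19°) = -0.42884
y = ρ sin φ = 1.53805 × sin(106.19°) = 1.47705

-0.429 1.477 2.466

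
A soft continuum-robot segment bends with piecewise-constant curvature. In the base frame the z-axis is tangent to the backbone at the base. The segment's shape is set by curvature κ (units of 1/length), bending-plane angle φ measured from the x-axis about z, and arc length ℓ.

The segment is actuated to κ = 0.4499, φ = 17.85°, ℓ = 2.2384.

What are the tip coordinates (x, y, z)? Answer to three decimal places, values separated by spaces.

θ = κ·ℓ = 0.4499 × 2.2384 = 1.00706 rad
ρ = (1 − cos θ)/κ = (1 − 0.53435)/0.4499 = 1.03500
z = sin θ / κ = 0.84526/0.4499 = 1.87878
x = ρ cos φ = 1.03500 × cos(17.85°) = 0.98518
y = ρ sin φ = 1.03500 × sin(17.85°) = 0.31726

0.985 0.317 1.879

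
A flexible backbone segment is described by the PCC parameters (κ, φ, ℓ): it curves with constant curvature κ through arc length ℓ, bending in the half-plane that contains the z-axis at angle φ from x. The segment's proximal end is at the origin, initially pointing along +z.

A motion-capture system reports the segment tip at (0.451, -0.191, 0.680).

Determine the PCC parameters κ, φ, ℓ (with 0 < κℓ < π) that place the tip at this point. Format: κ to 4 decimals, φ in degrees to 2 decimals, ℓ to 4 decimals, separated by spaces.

1.3948 337.05 0.8950

ρ = √(x²+y²) = √(0.451² + -0.191²) = 0.48978
φ = atan2(y, x) mod 360° = atan2(-0.191, 0.451) = 337.0472°
|p|² = ρ² + z² = 0.48978² + 0.680² = 0.70228
κ = 2ρ / |p|² = 2×0.48978 / 0.70228 = 1.39482
θ = 2·atan2(ρ, z) = 2·atan2(0.48978, 0.680) = 1.24839 rad
ℓ = θ/κ = 1.24839/1.39482 = 0.89502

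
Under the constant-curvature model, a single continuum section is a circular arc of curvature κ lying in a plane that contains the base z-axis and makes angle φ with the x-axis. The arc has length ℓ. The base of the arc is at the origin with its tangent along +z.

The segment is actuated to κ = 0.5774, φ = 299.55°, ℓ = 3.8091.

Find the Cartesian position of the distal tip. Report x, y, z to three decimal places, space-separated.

θ = κ·ℓ = 0.5774 × 3.8091 = 2.19937 rad
ρ = (1 − cos θ)/κ = (1 − -0.58800)/0.5774 = 2.75025
z = sin θ / κ = 0.80886/0.5774 = 1.40087
x = ρ cos φ = 2.75025 × cos(299.55°) = 1.35638
y = ρ sin φ = 2.75025 × sin(299.55°) = -2.39251

1.356 -2.393 1.401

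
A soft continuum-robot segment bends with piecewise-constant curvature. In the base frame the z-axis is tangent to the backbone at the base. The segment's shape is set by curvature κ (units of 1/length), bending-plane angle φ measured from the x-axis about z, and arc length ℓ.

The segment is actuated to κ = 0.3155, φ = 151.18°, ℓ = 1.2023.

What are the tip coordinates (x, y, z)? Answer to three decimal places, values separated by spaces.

θ = κ·ℓ = 0.3155 × 1.2023 = 0.37933 rad
ρ = (1 − cos θ)/κ = (1 − 0.92891)/0.3155 = 0.22531
z = sin θ / κ = 0.37029/0.3155 = 1.17367
x = ρ cos φ = 0.22531 × cos(151.18°) = -0.19740
y = ρ sin φ = 0.22531 × sin(151.18°) = 0.10861

-0.197 0.109 1.174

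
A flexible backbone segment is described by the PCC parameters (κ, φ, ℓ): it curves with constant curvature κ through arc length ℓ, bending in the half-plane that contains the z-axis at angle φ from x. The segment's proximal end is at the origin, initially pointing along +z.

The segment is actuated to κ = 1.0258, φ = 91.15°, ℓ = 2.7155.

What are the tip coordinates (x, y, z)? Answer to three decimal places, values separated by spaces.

-0.038 1.888 0.340

θ = κ·ℓ = 1.0258 × 2.7155 = 2.78556 rad
ρ = (1 − cos θ)/κ = (1 − -0.93729)/1.0258 = 1.88856
z = sin θ / κ = 0.34856/1.0258 = 0.33979
x = ρ cos φ = 1.88856 × cos(91.15°) = -0.03790
y = ρ sin φ = 1.88856 × sin(91.15°) = 1.88818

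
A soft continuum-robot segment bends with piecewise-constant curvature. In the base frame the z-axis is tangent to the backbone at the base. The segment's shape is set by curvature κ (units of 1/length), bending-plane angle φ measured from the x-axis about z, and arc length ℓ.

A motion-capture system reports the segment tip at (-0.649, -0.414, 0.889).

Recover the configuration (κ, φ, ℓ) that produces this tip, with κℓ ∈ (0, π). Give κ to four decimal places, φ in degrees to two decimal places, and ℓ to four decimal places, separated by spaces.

1.1133 212.53 1.2821

ρ = √(x²+y²) = √(-0.649² + -0.414²) = 0.76980
φ = atan2(y, x) mod 360° = atan2(-0.414, -0.649) = 212.5340°
|p|² = ρ² + z² = 0.76980² + 0.889² = 1.38292
κ = 2ρ / |p|² = 2×0.76980 / 1.38292 = 1.11330
θ = 2·atan2(ρ, z) = 2·atan2(0.76980, 0.889) = 1.42733 rad
ℓ = θ/κ = 1.42733/1.11330 = 1.28207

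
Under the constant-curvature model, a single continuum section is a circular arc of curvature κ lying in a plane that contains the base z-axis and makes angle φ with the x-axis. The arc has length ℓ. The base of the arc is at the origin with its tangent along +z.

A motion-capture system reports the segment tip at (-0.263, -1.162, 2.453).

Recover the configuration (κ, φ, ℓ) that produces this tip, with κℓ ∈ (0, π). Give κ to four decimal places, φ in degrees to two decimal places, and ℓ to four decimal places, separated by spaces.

ρ = √(x²+y²) = √(-0.263² + -1.162²) = 1.19139
φ = atan2(y, x) mod 360° = atan2(-1.162, -0.263) = 257.2469°
|p|² = ρ² + z² = 1.19139² + 2.453² = 7.43662
κ = 2ρ / |p|² = 2×1.19139 / 7.43662 = 0.32041
θ = 2·atan2(ρ, z) = 2·atan2(1.19139, 2.453) = 0.90426 rad
ℓ = θ/κ = 0.90426/0.32041 = 2.82219

0.3204 257.25 2.8222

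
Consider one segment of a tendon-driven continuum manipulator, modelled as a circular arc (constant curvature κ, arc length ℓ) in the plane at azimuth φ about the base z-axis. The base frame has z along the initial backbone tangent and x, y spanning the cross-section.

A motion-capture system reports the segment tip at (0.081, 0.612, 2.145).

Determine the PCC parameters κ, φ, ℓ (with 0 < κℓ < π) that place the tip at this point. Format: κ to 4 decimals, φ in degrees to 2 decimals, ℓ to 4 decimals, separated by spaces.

ρ = √(x²+y²) = √(0.081² + 0.612²) = 0.61734
φ = atan2(y, x) mod 360° = atan2(0.612, 0.081) = 82.4606°
|p|² = ρ² + z² = 0.61734² + 2.145² = 4.98213
κ = 2ρ / |p|² = 2×0.61734 / 4.98213 = 0.24782
θ = 2·atan2(ρ, z) = 2·atan2(0.61734, 2.145) = 0.56046 rad
ℓ = θ/κ = 0.56046/0.24782 = 2.26155

0.2478 82.46 2.2616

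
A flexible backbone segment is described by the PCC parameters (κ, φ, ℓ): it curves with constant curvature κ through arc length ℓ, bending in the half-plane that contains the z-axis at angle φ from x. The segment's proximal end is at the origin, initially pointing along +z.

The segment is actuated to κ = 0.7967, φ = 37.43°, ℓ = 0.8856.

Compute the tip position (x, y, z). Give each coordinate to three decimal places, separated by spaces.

θ = κ·ℓ = 0.7967 × 0.8856 = 0.70556 rad
ρ = (1 − cos θ)/κ = (1 − 0.76125)/0.7967 = 0.29967
z = sin θ / κ = 0.64846/0.7967 = 0.81393
x = ρ cos φ = 0.29967 × cos(37.43°) = 0.23797
y = ρ sin φ = 0.29967 × sin(37.43°) = 0.18214

0.238 0.182 0.814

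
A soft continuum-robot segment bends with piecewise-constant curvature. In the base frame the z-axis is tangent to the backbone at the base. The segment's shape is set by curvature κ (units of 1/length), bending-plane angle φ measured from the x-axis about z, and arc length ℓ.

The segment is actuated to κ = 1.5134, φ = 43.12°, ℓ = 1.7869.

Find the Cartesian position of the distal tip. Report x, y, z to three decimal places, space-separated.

θ = κ·ℓ = 1.5134 × 1.7869 = 2.70429 rad
ρ = (1 − cos θ)/κ = (1 − -0.90590)/1.5134 = 1.25935
z = sin θ / κ = 0.42349/1.5134 = 0.27983
x = ρ cos φ = 1.25935 × cos(43.12°) = 0.91923
y = ρ sin φ = 1.25935 × sin(43.12°) = 0.86080

0.919 0.861 0.280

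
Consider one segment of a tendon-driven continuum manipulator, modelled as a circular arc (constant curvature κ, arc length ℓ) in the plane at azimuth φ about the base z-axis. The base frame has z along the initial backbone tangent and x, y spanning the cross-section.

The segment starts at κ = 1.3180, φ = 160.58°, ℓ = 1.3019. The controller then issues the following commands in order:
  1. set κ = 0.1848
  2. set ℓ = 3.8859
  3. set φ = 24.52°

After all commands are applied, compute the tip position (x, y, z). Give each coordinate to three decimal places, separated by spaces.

1.216 0.555 3.560

initial: κ=1.3180, φ=160.58°, ℓ=1.3019
cmd 1: set κ=0.1848 → (κ,φ,ℓ)=(0.1848,160.58°,1.3019) → tip=(-0.1470,0.0518,1.2894)
cmd 2: set ℓ=3.8859 → (κ,φ,ℓ)=(0.1848,160.58°,3.8859) → tip=(-1.2603,0.4443,3.5604)
cmd 3: set φ=24.52° → (κ,φ,ℓ)=(0.1848,24.52°,3.8859) → tip=(1.2158,0.5546,3.5604)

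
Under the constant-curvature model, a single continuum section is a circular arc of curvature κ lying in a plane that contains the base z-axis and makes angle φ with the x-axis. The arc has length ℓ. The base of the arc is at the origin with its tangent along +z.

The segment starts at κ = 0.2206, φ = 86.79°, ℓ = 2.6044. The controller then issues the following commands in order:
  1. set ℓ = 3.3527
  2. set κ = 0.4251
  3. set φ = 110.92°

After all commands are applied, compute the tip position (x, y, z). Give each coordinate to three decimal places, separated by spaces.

initial: κ=0.2206, φ=86.79°, ℓ=2.6044
cmd 1: set ℓ=3.3527 → (κ,φ,ℓ)=(0.2206,86.79°,3.3527) → tip=(0.0663,1.1825,3.0553)
cmd 2: set κ=0.4251 → (κ,φ,ℓ)=(0.4251,86.79°,3.3527) → tip=(0.1126,2.0080,2.3275)
cmd 3: set φ=110.92° → (κ,φ,ℓ)=(0.4251,110.92°,3.3527) → tip=(-0.7181,1.8786,2.3275)

-0.718 1.879 2.328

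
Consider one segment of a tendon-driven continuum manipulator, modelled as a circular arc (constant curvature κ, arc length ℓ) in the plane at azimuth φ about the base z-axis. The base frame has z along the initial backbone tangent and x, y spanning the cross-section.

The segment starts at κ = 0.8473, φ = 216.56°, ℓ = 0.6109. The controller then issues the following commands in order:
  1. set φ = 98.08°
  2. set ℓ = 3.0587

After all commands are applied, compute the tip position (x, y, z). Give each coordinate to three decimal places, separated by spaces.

initial: κ=0.8473, φ=216.56°, ℓ=0.6109
cmd 1: set φ=98.08° → (κ,φ,ℓ)=(0.8473,98.08°,0.6109) → tip=(-0.0217,0.1531,0.5840)
cmd 2: set ℓ=3.0587 → (κ,φ,ℓ)=(0.8473,98.08°,3.0587) → tip=(-0.3073,2.1647,0.6168)

-0.307 2.165 0.617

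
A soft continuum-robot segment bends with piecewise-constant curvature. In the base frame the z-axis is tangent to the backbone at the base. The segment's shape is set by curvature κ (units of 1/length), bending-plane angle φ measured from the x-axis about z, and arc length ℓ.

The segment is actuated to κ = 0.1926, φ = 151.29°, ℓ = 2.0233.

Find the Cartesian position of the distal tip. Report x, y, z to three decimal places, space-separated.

θ = κ·ℓ = 0.1926 × 2.0233 = 0.38969 rad
ρ = (1 − cos θ)/κ = (1 − 0.92503)/0.1926 = 0.38926
z = sin θ / κ = 0.37990/0.1926 = 1.97248
x = ρ cos φ = 0.38926 × cos(151.29°) = -0.34141
y = ρ sin φ = 0.38926 × sin(151.29°) = 0.18699

-0.341 0.187 1.972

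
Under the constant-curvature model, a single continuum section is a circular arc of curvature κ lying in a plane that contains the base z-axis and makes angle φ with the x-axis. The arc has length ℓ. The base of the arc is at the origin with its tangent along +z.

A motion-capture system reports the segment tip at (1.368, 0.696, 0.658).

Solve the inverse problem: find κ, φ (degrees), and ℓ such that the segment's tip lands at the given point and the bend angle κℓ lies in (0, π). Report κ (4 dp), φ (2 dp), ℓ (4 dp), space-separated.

1.1007 26.97 2.1182

ρ = √(x²+y²) = √(1.368² + 0.696²) = 1.53487
φ = atan2(y, x) mod 360° = atan2(0.696, 1.368) = 26.9657°
|p|² = ρ² + z² = 1.53487² + 0.658² = 2.78880
κ = 2ρ / |p|² = 2×1.53487 / 2.78880 = 1.10074
θ = 2·atan2(ρ, z) = 2·atan2(1.53487, 0.658) = 2.33159 rad
ℓ = θ/κ = 2.33159/1.10074 = 2.11820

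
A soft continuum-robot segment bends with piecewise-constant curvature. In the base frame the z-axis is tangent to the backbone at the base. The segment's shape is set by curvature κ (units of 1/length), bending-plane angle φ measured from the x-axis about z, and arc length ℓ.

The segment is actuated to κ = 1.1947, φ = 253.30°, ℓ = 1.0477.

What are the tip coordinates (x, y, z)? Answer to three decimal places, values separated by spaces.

-0.165 -0.550 0.795

θ = κ·ℓ = 1.1947 × 1.0477 = 1.25169 rad
ρ = (1 − cos θ)/κ = (1 − 0.31372)/1.1947 = 0.57444
z = sin θ / κ = 0.94952/1.1947 = 0.79477
x = ρ cos φ = 0.57444 × cos(253.30°) = -0.16507
y = ρ sin φ = 0.57444 × sin(253.30°) = -0.55021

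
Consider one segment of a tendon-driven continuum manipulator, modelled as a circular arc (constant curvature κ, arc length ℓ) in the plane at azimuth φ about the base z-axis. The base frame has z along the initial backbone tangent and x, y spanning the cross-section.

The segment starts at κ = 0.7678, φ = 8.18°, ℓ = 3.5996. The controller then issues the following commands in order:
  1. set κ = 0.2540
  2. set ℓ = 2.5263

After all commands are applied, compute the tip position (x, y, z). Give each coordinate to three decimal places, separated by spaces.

0.775 0.111 2.356

initial: κ=0.7678, φ=8.18°, ℓ=3.5996
cmd 1: set κ=0.2540 → (κ,φ,ℓ)=(0.2540,8.18°,3.5996) → tip=(1.5185,0.2183,3.1186)
cmd 2: set ℓ=2.5263 → (κ,φ,ℓ)=(0.2540,8.18°,2.5263) → tip=(0.7751,0.1114,2.3565)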